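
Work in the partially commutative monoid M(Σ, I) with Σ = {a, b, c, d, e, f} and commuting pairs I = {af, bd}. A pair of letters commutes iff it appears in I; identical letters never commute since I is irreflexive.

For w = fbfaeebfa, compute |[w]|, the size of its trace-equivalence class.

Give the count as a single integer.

4

drop 0:f onto floor
drop 1:b onto {0:f}
drop 2:f onto {1:b}
drop 3:a onto {1:b}
drop 4:e onto {2:f, 3:a}
drop 5:e onto {4:e}
drop 6:b onto {5:e}
drop 7:f onto {6:b}
drop 8:a onto {6:b}
ground layer = {0:f}
drop-orders for the pieces not yet dropped (sum over which currently-grounded one goes next):
  1 to go: {7} 1  {8} 1
  2 to go: {7,8} 2
  3 to go: {6,7,8} 2
  4 to go: {5,6,7,8} 2
  5 to go: {4,5,6,7,8} 2
  6 to go: {2,4,5,6,7,8} 2  {3,4,5,6,7,8} 2
  7 to go: {2,3,4,5,6,7,8} 4
  if 0:f drops first: 4 orders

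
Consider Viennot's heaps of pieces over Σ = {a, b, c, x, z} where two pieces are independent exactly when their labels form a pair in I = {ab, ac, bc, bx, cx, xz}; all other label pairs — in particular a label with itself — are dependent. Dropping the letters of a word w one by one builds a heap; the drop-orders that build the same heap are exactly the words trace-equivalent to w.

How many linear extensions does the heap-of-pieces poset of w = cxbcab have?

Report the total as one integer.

piece 0:c — minimal
piece 1:x — minimal
piece 2:b — minimal
piece 3:c rests on {0:c}
piece 4:a rests on {1:x}
piece 5:b rests on {2:b}
minimal pieces: {0:c, 1:x, 2:b}
ways to finish when only these pieces remain (= sum over removing one remaining piece with nothing left below it):
  1 left: {3}→1  {4}→1  {5}→1
  2 left: {0,3}→1  {1,4}→1  {2,5}→1  {3,4}→2  {3,5}→2  {4,5}→2
  3 left: {0,3,4}→3  {0,3,5}→3  {1,3,4}→3  {1,4,5}→3  {2,3,5}→3  {2,4,5}→3  {3,4,5}→6
  4 left: {0,1,3,4}→6  {0,2,3,5}→6  {0,3,4,5}→12  {1,2,4,5}→6  {1,3,4,5}→12  {2,3,4,5}→12
  placing 0:c first → 30 extensions
  placing 1:x first → 30 extensions
  placing 2:b first → 30 extensions
total linear extensions = 90

90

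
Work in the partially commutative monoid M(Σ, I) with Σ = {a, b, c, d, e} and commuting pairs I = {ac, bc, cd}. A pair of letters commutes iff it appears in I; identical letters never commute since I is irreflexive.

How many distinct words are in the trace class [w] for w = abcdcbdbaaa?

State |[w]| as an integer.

piece 0:a — minimal
piece 1:b rests on {0:a}
piece 2:c — minimal
piece 3:d rests on {1:b}
piece 4:c rests on {2:c}
piece 5:b rests on {3:d}
piece 6:d rests on {5:b}
piece 7:b rests on {6:d}
piece 8:a rests on {7:b}
piece 9:a rests on {8:a}
piece 10:a rests on {9:a}
minimal pieces: {0:a, 2:c}
ways to finish when only these pieces remain (= sum over removing one remaining piece with nothing left below it):
  1 left: {4}→1  {10}→1
  2 left: {2,4}→1  {4,10}→2  {9,10}→1
  3 left: {2,4,10}→3  {4,9,10}→3  {8,9,10}→1
  4 left: {2,4,9,10}→6  {4,8,9,10}→4  {7,8,9,10}→1
  5 left: {2,4,8,9,10}→10  {4,7,8,9,10}→5  {6,7,8,9,10}→1
  6 left: {2,4,7,8,9,10}→15  {4,6,7,8,9,10}→6  {5,6,7,8,9,10}→1
  7 left: {2,4,6,7,8,9,10}→21  {3,5,6,7,8,9,10}→1  {4,5,6,7,8,9,10}→7
  8 left: {1,3,5,6,7,8,9,10}→1  {2,4,5,6,7,8,9,10}→28  {3,4,5,6,7,8,9,10}→8
  9 left: {0,1,3,5,6,7,8,9,10}→1  {1,3,4,5,6,7,8,9,10}→9  {2,3,4,5,6,7,8,9,10}→36
  placing 0:a first → 45 extensions
  placing 2:c first → 10 extensions
total linear extensions = 55

55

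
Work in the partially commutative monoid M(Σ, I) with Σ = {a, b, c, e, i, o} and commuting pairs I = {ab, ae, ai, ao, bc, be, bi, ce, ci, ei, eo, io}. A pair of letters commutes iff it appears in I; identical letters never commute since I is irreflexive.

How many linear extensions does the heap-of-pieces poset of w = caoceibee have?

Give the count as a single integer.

piece 0:c — minimal
piece 1:a rests on {0:c}
piece 2:o rests on {0:c}
piece 3:c rests on {1:a, 2:o}
piece 4:e — minimal
piece 5:i — minimal
piece 6:b rests on {2:o}
piece 7:e rests on {4:e}
piece 8:e rests on {7:e}
minimal pieces: {0:c, 4:e, 5:i}
ways to finish when only these pieces remain (= sum over removing one remaining piece with nothing left below it):
  1 left: {3}→1  {5}→1  {6}→1  {8}→1
  2 left: {1,3}→1  {3,5}→2  {3,6}→2  {3,8}→2  {5,6}→2  {5,8}→2  {6,8}→2  {7,8}→1
  3 left: {1,3,5}→3  {1,3,6}→3  {1,3,8}→3  {2,3,6}→2  {3,5,6}→6  {3,5,8}→6  {3,6,8}→6  {3,7,8}→3  {4,7,8}→1  {5,6,8}→6  {5,7,8}→3  {6,7,8}→3
  4 left: {1,2,3,6}→5  {1,3,5,6}→12  {1,3,5,8}→12  {1,3,6,8}→12  {1,3,7,8}→6  {2,3,5,6}→8  {2,3,6,8}→8  {3,4,7,8}→4  {3,5,6,8}→24  {3,5,7,8}→12  {3,6,7,8}→12  {4,5,7,8}→4  {4,6,7,8}→4  {5,6,7,8}→12
  5 left: {0,1,2,3,6}→5  {1,2,3,5,6}→25  {1,2,3,6,8}→25  {1,3,4,7,8}→10  {1,3,5,6,8}→60  {1,3,5,7,8}→30  {1,3,6,7,8}→30  {2,3,5,6,8}→40  {2,3,6,7,8}→20  {3,4,5,7,8}→20  {3,4,6,7,8}→20  {3,5,6,7,8}→60  {4,5,6,7,8}→20
  6 left: {0,1,2,3,5,6}→30  {0,1,2,3,6,8}→30  {1,2,3,5,6,8}→150  {1,2,3,6,7,8}→75  {1,3,4,5,7,8}→60  {1,3,4,6,7,8}→60  {1,3,5,6,7,8}→180  {2,3,4,6,7,8}→40  {2,3,5,6,7,8}→120  {3,4,5,6,7,8}→120
  7 left: {0,1,2,3,5,6,8}→210  {0,1,2,3,6,7,8}→105  {1,2,3,4,6,7,8}→175  {1,2,3,5,6,7,8}→525  {1,3,4,5,6,7,8}→420  {2,3,4,5,6,7,8}→280
  placing 0:c first → 1400 extensions
  placing 4:e first → 840 extensions
  placing 5:i first → 280 extensions
total linear extensions = 2520

2520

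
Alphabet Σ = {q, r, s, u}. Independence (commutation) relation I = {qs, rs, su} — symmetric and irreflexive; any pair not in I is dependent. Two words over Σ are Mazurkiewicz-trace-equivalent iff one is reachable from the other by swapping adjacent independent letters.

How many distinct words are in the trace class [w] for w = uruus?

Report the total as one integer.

5

drop 0:u onto floor
drop 1:r onto {0:u}
drop 2:u onto {1:r}
drop 3:u onto {2:u}
drop 4:s onto floor
ground layer = {0:u, 4:s}
drop-orders for the pieces not yet dropped (sum over which currently-grounded one goes next):
  1 to go: {3} 1  {4} 1
  2 to go: {2,3} 1  {3,4} 2
  3 to go: {1,2,3} 1  {2,3,4} 3
  if 0:u drops first: 4 orders
  if 4:s drops first: 1 orders
heap linearizations: 5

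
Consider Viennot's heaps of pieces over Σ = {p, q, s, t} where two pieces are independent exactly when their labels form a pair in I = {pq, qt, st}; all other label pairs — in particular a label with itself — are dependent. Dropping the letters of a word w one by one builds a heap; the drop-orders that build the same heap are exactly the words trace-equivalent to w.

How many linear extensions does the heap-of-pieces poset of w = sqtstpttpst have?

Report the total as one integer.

piece 0:s — minimal
piece 1:q rests on {0:s}
piece 2:t — minimal
piece 3:s rests on {1:q}
piece 4:t rests on {2:t}
piece 5:p rests on {3:s, 4:t}
piece 6:t rests on {5:p}
piece 7:t rests on {6:t}
piece 8:p rests on {7:t}
piece 9:s rests on {8:p}
piece 10:t rests on {8:p}
minimal pieces: {0:s, 2:t}
ways to finish when only these pieces remain (= sum over removing one remaining piece with nothing left below it):
  1 left: {9}→1  {10}→1
  2 left: {9,10}→2
  3 left: {8,9,10}→2
  4 left: {7,8,9,10}→2
  5 left: {6,7,8,9,10}→2
  6 left: {5,6,7,8,9,10}→2
  7 left: {3,5,6,7,8,9,10}→2  {4,5,6,7,8,9,10}→2
  8 left: {1,3,5,6,7,8,9,10}→2  {2,4,5,6,7,8,9,10}→2  {3,4,5,6,7,8,9,10}→4
  9 left: {0,1,3,5,6,7,8,9,10}→2  {1,3,4,5,6,7,8,9,10}→6  {2,3,4,5,6,7,8,9,10}→6
  placing 0:s first → 12 extensions
  placing 2:t first → 8 extensions
total linear extensions = 20

20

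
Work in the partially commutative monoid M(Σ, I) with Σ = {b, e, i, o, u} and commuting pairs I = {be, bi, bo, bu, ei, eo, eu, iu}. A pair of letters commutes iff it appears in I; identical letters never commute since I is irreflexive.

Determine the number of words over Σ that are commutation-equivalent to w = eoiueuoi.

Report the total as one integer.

84

drop 0:e onto floor
drop 1:o onto floor
drop 2:i onto {1:o}
drop 3:u onto {1:o}
drop 4:e onto {0:e}
drop 5:u onto {3:u}
drop 6:o onto {2:i, 5:u}
drop 7:i onto {6:o}
ground layer = {0:e, 1:o}
drop-orders for the pieces not yet dropped (sum over which currently-grounded one goes next):
  1 to go: {4} 1  {7} 1
  2 to go: {0,4} 1  {4,7} 2  {6,7} 1
  3 to go: {0,4,7} 3  {2,6,7} 1  {4,6,7} 3  {5,6,7} 1
  4 to go: {0,4,6,7} 6  {2,4,6,7} 4  {2,5,6,7} 2  {3,5,6,7} 1  {4,5,6,7} 4
  5 to go: {0,2,4,6,7} 10  {0,4,5,6,7} 10  {2,3,5,6,7} 3  {2,4,5,6,7} 10  {3,4,5,6,7} 5
  6 to go: {0,2,4,5,6,7} 30  {0,3,4,5,6,7} 15  {1,2,3,5,6,7} 3  {2,3,4,5,6,7} 18
  if 0:e drops first: 21 orders
  if 1:o drops first: 63 orders
heap linearizations: 84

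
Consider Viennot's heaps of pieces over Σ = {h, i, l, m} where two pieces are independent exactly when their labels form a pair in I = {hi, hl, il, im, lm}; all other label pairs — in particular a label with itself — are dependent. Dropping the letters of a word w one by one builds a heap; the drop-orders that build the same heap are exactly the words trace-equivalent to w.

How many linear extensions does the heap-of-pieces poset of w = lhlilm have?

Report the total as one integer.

60

drop 0:l onto floor
drop 1:h onto floor
drop 2:l onto {0:l}
drop 3:i onto floor
drop 4:l onto {2:l}
drop 5:m onto {1:h}
ground layer = {0:l, 1:h, 3:i}
drop-orders for the pieces not yet dropped (sum over which currently-grounded one goes next):
  1 to go: {3} 1  {4} 1  {5} 1
  2 to go: {1,5} 1  {2,4} 1  {3,4} 2  {3,5} 2  {4,5} 2
  3 to go: {0,2,4} 1  {1,3,5} 3  {1,4,5} 3  {2,3,4} 3  {2,4,5} 3  {3,4,5} 6
  4 to go: {0,2,3,4} 4  {0,2,4,5} 4  {1,2,4,5} 6  {1,3,4,5} 12  {2,3,4,5} 12
  if 0:l drops first: 30 orders
  if 1:h drops first: 20 orders
  if 3:i drops first: 10 orders
heap linearizations: 60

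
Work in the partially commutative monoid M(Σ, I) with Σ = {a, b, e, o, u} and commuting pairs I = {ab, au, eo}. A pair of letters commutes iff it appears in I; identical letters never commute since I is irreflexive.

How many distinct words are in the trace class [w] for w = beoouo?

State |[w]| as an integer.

0(b) covers ∅
1(e) covers 0:b
2(o) covers 0:b
3(o) covers 2:o
4(u) covers 1:e, 3:o
5(o) covers 4:u
floor of heap: 0:b
completions by unplaced set U, small U first (add the entries for U minus each lowest piece of U):
  |U|=1: {5}:1
  |U|=2: {4,5}:1
  |U|=3: {1,4,5}:1  {3,4,5}:1
  |U|=4: {1,3,4,5}:2  {2,3,4,5}:1
  start at 0(b): 3

3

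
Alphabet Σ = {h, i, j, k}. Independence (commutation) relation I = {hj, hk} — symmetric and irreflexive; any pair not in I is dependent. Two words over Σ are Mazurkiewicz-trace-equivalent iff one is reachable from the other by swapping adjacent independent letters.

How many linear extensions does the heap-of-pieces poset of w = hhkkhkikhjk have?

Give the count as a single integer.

80

#0=h has no predecessor
#1=h depends on [0:h]
#2=k has no predecessor
#3=k depends on [2:k]
#4=h depends on [1:h]
#5=k depends on [3:k]
#6=i depends on [4:h, 5:k]
#7=k depends on [6:i]
#8=h depends on [6:i]
#9=j depends on [7:k]
#10=k depends on [9:j]
sources: [0:h, 2:k]
N(rest) = Σ N(rest − s) over sources s of rest; N(one piece) = 1:
  size 1 → [8]=1  [10]=1
  size 2 → [8,10]=2  [9,10]=1
  size 3 → [7,9,10]=1  [8,9,10]=3
  size 4 → [7,8,9,10]=4
  size 5 → [6,7,8,9,10]=4
  size 6 → [4,6,7,8,9,10]=4  [5,6,7,8,9,10]=4
  size 7 → [1,4,6,7,8,9,10]=4  [3,5,6,7,8,9,10]=4  [4,5,6,7,8,9,10]=8
  size 8 → [0,1,4,6,7,8,9,10]=4  [1,4,5,6,7,8,9,10]=12  [2,3,5,6,7,8,9,10]=4  [3,4,5,6,7,8,9,10]=12
  size 9 → [0,1,4,5,6,7,8,9,10]=16  [1,3,4,5,6,7,8,9,10]=24  [2,3,4,5,6,7,8,9,10]=16
  first=0(h) contributes 40
  first=2(k) contributes 40
|[w]| = 80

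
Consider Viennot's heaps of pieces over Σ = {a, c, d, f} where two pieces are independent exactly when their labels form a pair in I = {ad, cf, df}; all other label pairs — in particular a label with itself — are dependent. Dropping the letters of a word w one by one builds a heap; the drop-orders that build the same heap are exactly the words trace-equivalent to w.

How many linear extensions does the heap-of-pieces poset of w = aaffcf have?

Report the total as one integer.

#0=a has no predecessor
#1=a depends on [0:a]
#2=f depends on [1:a]
#3=f depends on [2:f]
#4=c depends on [1:a]
#5=f depends on [3:f]
sources: [0:a]
N(rest) = Σ N(rest − s) over sources s of rest; N(one piece) = 1:
  size 1 → [4]=1  [5]=1
  size 2 → [3,5]=1  [4,5]=2
  size 3 → [2,3,5]=1  [3,4,5]=3
  size 4 → [2,3,4,5]=4
  first=0(a) contributes 4

4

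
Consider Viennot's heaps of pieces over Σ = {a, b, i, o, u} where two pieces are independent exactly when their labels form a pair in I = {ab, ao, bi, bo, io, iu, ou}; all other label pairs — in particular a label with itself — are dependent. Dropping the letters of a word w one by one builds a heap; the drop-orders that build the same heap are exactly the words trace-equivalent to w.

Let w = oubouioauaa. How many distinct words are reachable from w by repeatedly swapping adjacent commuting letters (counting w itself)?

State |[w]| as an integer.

660

drop 0:o onto floor
drop 1:u onto floor
drop 2:b onto {1:u}
drop 3:o onto {0:o}
drop 4:u onto {2:b}
drop 5:i onto floor
drop 6:o onto {3:o}
drop 7:a onto {4:u, 5:i}
drop 8:u onto {7:a}
drop 9:a onto {8:u}
drop 10:a onto {9:a}
ground layer = {0:o, 1:u, 5:i}
drop-orders for the pieces not yet dropped (sum over which currently-grounded one goes next):
  1 to go: {6} 1  {10} 1
  2 to go: {3,6} 1  {6,10} 2  {9,10} 1
  3 to go: {0,3,6} 1  {3,6,10} 3  {6,9,10} 3  {8,9,10} 1
  4 to go: {0,3,6,10} 4  {3,6,9,10} 6  {6,8,9,10} 4  {7,8,9,10} 1
  5 to go: {0,3,6,9,10} 10  {3,6,8,9,10} 10  {4,7,8,9,10} 1  {5,7,8,9,10} 1  {6,7,8,9,10} 5
  6 to go: {0,3,6,8,9,10} 20  {2,4,7,8,9,10} 1  {3,6,7,8,9,10} 15  {4,5,7,8,9,10} 2  {4,6,7,8,9,10} 6  {5,6,7,8,9,10} 6
  7 to go: {0,3,6,7,8,9,10} 35  {1,2,4,7,8,9,10} 1  {2,4,5,7,8,9,10} 3  {2,4,6,7,8,9,10} 7  {3,4,6,7,8,9,10} 21  {3,5,6,7,8,9,10} 21  {4,5,6,7,8,9,10} 14
  8 to go: {0,3,4,6,7,8,9,10} 56  {0,3,5,6,7,8,9,10} 56  {1,2,4,5,7,8,9,10} 4  {1,2,4,6,7,8,9,10} 8  {2,3,4,6,7,8,9,10} 28  {2,4,5,6,7,8,9,10} 24  {3,4,5,6,7,8,9,10} 56
  9 to go: {0,2,3,4,6,7,8,9,10} 84  {0,3,4,5,6,7,8,9,10} 168  {1,2,3,4,6,7,8,9,10} 36  {1,2,4,5,6,7,8,9,10} 36  {2,3,4,5,6,7,8,9,10} 108
  if 0:o drops first: 180 orders
  if 1:u drops first: 360 orders
  if 5:i drops first: 120 orders
heap linearizations: 660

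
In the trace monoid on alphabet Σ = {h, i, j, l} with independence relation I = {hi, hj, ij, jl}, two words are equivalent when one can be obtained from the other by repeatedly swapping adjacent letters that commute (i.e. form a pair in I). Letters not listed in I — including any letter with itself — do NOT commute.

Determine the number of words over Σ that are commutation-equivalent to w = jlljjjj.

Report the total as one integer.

21

drop 0:j onto floor
drop 1:l onto floor
drop 2:l onto {1:l}
drop 3:j onto {0:j}
drop 4:j onto {3:j}
drop 5:j onto {4:j}
drop 6:j onto {5:j}
ground layer = {0:j, 1:l}
drop-orders for the pieces not yet dropped (sum over which currently-grounded one goes next):
  1 to go: {2} 1  {6} 1
  2 to go: {1,2} 1  {2,6} 2  {5,6} 1
  3 to go: {1,2,6} 3  {2,5,6} 3  {4,5,6} 1
  4 to go: {1,2,5,6} 6  {2,4,5,6} 4  {3,4,5,6} 1
  5 to go: {0,3,4,5,6} 1  {1,2,4,5,6} 10  {2,3,4,5,6} 5
  if 0:j drops first: 15 orders
  if 1:l drops first: 6 orders
heap linearizations: 21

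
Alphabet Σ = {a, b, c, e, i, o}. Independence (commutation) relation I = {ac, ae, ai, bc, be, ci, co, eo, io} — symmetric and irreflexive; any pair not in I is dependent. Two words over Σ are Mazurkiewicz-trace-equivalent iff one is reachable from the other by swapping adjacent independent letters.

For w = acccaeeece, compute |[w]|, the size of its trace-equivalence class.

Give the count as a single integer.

piece 0:a — minimal
piece 1:c — minimal
piece 2:c rests on {1:c}
piece 3:c rests on {2:c}
piece 4:a rests on {0:a}
piece 5:e rests on {3:c}
piece 6:e rests on {5:e}
piece 7:e rests on {6:e}
piece 8:c rests on {7:e}
piece 9:e rests on {8:c}
minimal pieces: {0:a, 1:c}
ways to finish when only these pieces remain (= sum over removing one remaining piece with nothing left below it):
  1 left: {4}→1  {9}→1
  2 left: {0,4}→1  {4,9}→2  {8,9}→1
  3 left: {0,4,9}→3  {4,8,9}→3  {7,8,9}→1
  4 left: {0,4,8,9}→6  {4,7,8,9}→4  {6,7,8,9}→1
  5 left: {0,4,7,8,9}→10  {4,6,7,8,9}→5  {5,6,7,8,9}→1
  6 left: {0,4,6,7,8,9}→15  {3,5,6,7,8,9}→1  {4,5,6,7,8,9}→6
  7 left: {0,4,5,6,7,8,9}→21  {2,3,5,6,7,8,9}→1  {3,4,5,6,7,8,9}→7
  8 left: {0,3,4,5,6,7,8,9}→28  {1,2,3,5,6,7,8,9}→1  {2,3,4,5,6,7,8,9}→8
  placing 0:a first → 9 extensions
  placing 1:c first → 36 extensions
total linear extensions = 45

45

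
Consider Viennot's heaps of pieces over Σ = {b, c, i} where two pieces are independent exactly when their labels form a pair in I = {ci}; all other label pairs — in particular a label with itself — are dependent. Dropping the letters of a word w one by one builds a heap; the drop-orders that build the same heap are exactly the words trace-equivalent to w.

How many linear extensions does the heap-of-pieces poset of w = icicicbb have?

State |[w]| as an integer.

20

#0=i has no predecessor
#1=c has no predecessor
#2=i depends on [0:i]
#3=c depends on [1:c]
#4=i depends on [2:i]
#5=c depends on [3:c]
#6=b depends on [4:i, 5:c]
#7=b depends on [6:b]
sources: [0:i, 1:c]
N(rest) = Σ N(rest − s) over sources s of rest; N(one piece) = 1:
  size 1 → [7]=1
  size 2 → [6,7]=1
  size 3 → [4,6,7]=1  [5,6,7]=1
  size 4 → [2,4,6,7]=1  [3,5,6,7]=1  [4,5,6,7]=2
  size 5 → [0,2,4,6,7]=1  [1,3,5,6,7]=1  [2,4,5,6,7]=3  [3,4,5,6,7]=3
  size 6 → [0,2,4,5,6,7]=4  [1,3,4,5,6,7]=4  [2,3,4,5,6,7]=6
  first=0(i) contributes 10
  first=1(c) contributes 10
|[w]| = 20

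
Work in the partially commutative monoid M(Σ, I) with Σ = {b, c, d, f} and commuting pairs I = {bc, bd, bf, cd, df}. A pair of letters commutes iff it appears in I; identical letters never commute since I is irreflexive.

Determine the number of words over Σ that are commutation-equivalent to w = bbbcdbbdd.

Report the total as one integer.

504

0(b) covers ∅
1(b) covers 0:b
2(b) covers 1:b
3(c) covers ∅
4(d) covers ∅
5(b) covers 2:b
6(b) covers 5:b
7(d) covers 4:d
8(d) covers 7:d
floor of heap: 0:b, 3:c, 4:d
completions by unplaced set U, small U first (add the entries for U minus each lowest piece of U):
  |U|=1: {3}:1  {6}:1  {8}:1
  |U|=2: {3,6}:2  {3,8}:2  {5,6}:1  {6,8}:2  {7,8}:1
  |U|=3: {2,5,6}:1  {3,5,6}:3  {3,6,8}:6  {3,7,8}:3  {4,7,8}:1  {5,6,8}:3  {6,7,8}:3
  |U|=4: {1,2,5,6}:1  {2,3,5,6}:4  {2,5,6,8}:4  {3,4,7,8}:4  {3,5,6,8}:12  {3,6,7,8}:12  {4,6,7,8}:4  {5,6,7,8}:6
  |U|=5: {0,1,2,5,6}:1  {1,2,3,5,6}:5  {1,2,5,6,8}:5  {2,3,5,6,8}:20  {2,5,6,7,8}:10  {3,4,6,7,8}:20  {3,5,6,7,8}:30  {4,5,6,7,8}:10
  |U|=6: {0,1,2,3,5,6}:6  {0,1,2,5,6,8}:6  {1,2,3,5,6,8}:30  {1,2,5,6,7,8}:15  {2,3,5,6,7,8}:60  {2,4,5,6,7,8}:20  {3,4,5,6,7,8}:60
  |U|=7: {0,1,2,3,5,6,8}:42  {0,1,2,5,6,7,8}:21  {1,2,3,5,6,7,8}:105  {1,2,4,5,6,7,8}:35  {2,3,4,5,6,7,8}:140
  start at 0(b): 280
  start at 3(c): 56
  start at 4(d): 168
sum over floor = 504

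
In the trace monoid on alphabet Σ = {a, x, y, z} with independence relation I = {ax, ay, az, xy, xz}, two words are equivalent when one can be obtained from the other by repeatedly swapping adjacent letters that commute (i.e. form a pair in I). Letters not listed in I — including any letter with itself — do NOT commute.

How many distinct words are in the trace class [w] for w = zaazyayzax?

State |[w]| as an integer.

1260

piece 0:z — minimal
piece 1:a — minimal
piece 2:a rests on {1:a}
piece 3:z rests on {0:z}
piece 4:y rests on {3:z}
piece 5:a rests on {2:a}
piece 6:y rests on {4:y}
piece 7:z rests on {6:y}
piece 8:a rests on {5:a}
piece 9:x — minimal
minimal pieces: {0:z, 1:a, 9:x}
ways to finish when only these pieces remain (= sum over removing one remaining piece with nothing left below it):
  1 left: {7}→1  {8}→1  {9}→1
  2 left: {5,8}→1  {6,7}→1  {7,8}→2  {7,9}→2  {8,9}→2
  3 left: {2,5,8}→1  {4,6,7}→1  {5,7,8}→3  {5,8,9}→3  {6,7,8}→3  {6,7,9}→3  {7,8,9}→6
  4 left: {1,2,5,8}→1  {2,5,7,8}→4  {2,5,8,9}→4  {3,4,6,7}→1  {4,6,7,8}→4  {4,6,7,9}→4  {5,6,7,8}→6  {5,7,8,9}→12  {6,7,8,9}→12
  5 left: {0,3,4,6,7}→1  {1,2,5,7,8}→5  {1,2,5,8,9}→5  {2,5,6,7,8}→10  {2,5,7,8,9}→20  {3,4,6,7,8}→5  {3,4,6,7,9}→5  {4,5,6,7,8}→10  {4,6,7,8,9}→20  {5,6,7,8,9}→30
  6 left: {0,3,4,6,7,8}→6  {0,3,4,6,7,9}→6  {1,2,5,6,7,8}→15  {1,2,5,7,8,9}→30  {2,4,5,6,7,8}→20  {2,5,6,7,8,9}→60  {3,4,5,6,7,8}→15  {3,4,6,7,8,9}→30  {4,5,6,7,8,9}→60
  7 left: {0,3,4,5,6,7,8}→21  {0,3,4,6,7,8,9}→42  {1,2,4,5,6,7,8}→35  {1,2,5,6,7,8,9}→105  {2,3,4,5,6,7,8}→35  {2,4,5,6,7,8,9}→140  {3,4,5,6,7,8,9}→105
  8 left: {0,2,3,4,5,6,7,8}→56  {0,3,4,5,6,7,8,9}→168  {1,2,3,4,5,6,7,8}→70  {1,2,4,5,6,7,8,9}→280  {2,3,4,5,6,7,8,9}→280
  placing 0:z first → 630 extensions
  placing 1:a first → 504 extensions
  placing 9:x first → 126 extensions
total linear extensions = 1260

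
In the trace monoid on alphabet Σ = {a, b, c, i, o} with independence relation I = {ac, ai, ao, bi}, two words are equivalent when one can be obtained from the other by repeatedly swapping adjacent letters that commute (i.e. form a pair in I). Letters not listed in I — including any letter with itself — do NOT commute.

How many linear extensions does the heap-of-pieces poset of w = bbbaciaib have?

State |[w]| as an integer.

19

piece 0:b — minimal
piece 1:b rests on {0:b}
piece 2:b rests on {1:b}
piece 3:a rests on {2:b}
piece 4:c rests on {2:b}
piece 5:i rests on {4:c}
piece 6:a rests on {3:a}
piece 7:i rests on {5:i}
piece 8:b rests on {4:c, 6:a}
minimal pieces: {0:b}
ways to finish when only these pieces remain (= sum over removing one remaining piece with nothing left below it):
  1 left: {7}→1  {8}→1
  2 left: {5,7}→1  {6,8}→1  {7,8}→2
  3 left: {3,6,8}→1  {5,7,8}→3  {6,7,8}→3
  4 left: {3,6,7,8}→4  {4,5,7,8}→3  {5,6,7,8}→6
  5 left: {3,5,6,7,8}→10  {4,5,6,7,8}→9
  6 left: {3,4,5,6,7,8}→19
  7 left: {2,3,4,5,6,7,8}→19
  placing 0:b first → 19 extensions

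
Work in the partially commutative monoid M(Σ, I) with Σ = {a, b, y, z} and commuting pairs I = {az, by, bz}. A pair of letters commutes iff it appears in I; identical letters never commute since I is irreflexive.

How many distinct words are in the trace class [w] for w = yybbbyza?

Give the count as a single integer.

55

0(y) covers ∅
1(y) covers 0:y
2(b) covers ∅
3(b) covers 2:b
4(b) covers 3:b
5(y) covers 1:y
6(z) covers 5:y
7(a) covers 4:b, 5:y
floor of heap: 0:y, 2:b
completions by unplaced set U, small U first (add the entries for U minus each lowest piece of U):
  |U|=1: {6}:1  {7}:1
  |U|=2: {4,7}:1  {6,7}:2
  |U|=3: {3,4,7}:1  {4,6,7}:3  {5,6,7}:2
  |U|=4: {1,5,6,7}:2  {2,3,4,7}:1  {3,4,6,7}:4  {4,5,6,7}:5
  |U|=5: {0,1,5,6,7}:2  {1,4,5,6,7}:7  {2,3,4,6,7}:5  {3,4,5,6,7}:9
  |U|=6: {0,1,4,5,6,7}:9  {1,3,4,5,6,7}:16  {2,3,4,5,6,7}:14
  start at 0(y): 30
  start at 2(b): 25
sum over floor = 55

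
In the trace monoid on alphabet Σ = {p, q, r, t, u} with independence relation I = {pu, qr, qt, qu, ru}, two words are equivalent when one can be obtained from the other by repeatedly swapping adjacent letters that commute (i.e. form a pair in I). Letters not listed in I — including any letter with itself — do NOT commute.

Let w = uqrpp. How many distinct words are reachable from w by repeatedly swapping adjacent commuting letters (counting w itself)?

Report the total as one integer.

piece 0:u — minimal
piece 1:q — minimal
piece 2:r — minimal
piece 3:p rests on {1:q, 2:r}
piece 4:p rests on {3:p}
minimal pieces: {0:u, 1:q, 2:r}
ways to finish when only these pieces remain (= sum over removing one remaining piece with nothing left below it):
  1 left: {0}→1  {4}→1
  2 left: {0,4}→2  {3,4}→1
  3 left: {0,3,4}→3  {1,3,4}→1  {2,3,4}→1
  placing 0:u first → 2 extensions
  placing 1:q first → 4 extensions
  placing 2:r first → 4 extensions
total linear extensions = 10

10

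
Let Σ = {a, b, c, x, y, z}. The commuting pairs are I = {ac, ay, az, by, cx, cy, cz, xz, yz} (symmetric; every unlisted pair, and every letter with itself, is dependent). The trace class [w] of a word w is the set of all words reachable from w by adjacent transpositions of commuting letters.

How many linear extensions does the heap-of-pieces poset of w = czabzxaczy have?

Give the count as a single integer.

drop 0:c onto floor
drop 1:z onto floor
drop 2:a onto floor
drop 3:b onto {0:c, 1:z, 2:a}
drop 4:z onto {3:b}
drop 5:x onto {3:b}
drop 6:a onto {5:x}
drop 7:c onto {3:b}
drop 8:z onto {4:z}
drop 9:y onto {5:x}
ground layer = {0:c, 1:z, 2:a}
drop-orders for the pieces not yet dropped (sum over which currently-grounded one goes next):
  1 to go: {6} 1  {7} 1  {8} 1  {9} 1
  2 to go: {4,8} 1  {6,7} 2  {6,8} 2  {6,9} 2  {7,8} 2  {7,9} 2  {8,9} 2
  3 to go: {4,6,8} 3  {4,7,8} 3  {4,8,9} 3  {5,6,9} 2  {6,7,8} 6  {6,7,9} 6  {6,8,9} 6  {7,8,9} 6
  4 to go: {4,6,7,8} 12  {4,6,8,9} 12  {4,7,8,9} 12  {5,6,7,9} 8  {5,6,8,9} 8  {6,7,8,9} 24
  5 to go: {4,5,6,8,9} 20  {4,6,7,8,9} 60  {5,6,7,8,9} 40
  6 to go: {4,5,6,7,8,9} 120
  7 to go: {3,4,5,6,7,8,9} 120
  8 to go: {0,3,4,5,6,7,8,9} 120  {1,3,4,5,6,7,8,9} 120  {2,3,4,5,6,7,8,9} 120
  if 0:c drops first: 240 orders
  if 1:z drops first: 240 orders
  if 2:a drops first: 240 orders
heap linearizations: 720

720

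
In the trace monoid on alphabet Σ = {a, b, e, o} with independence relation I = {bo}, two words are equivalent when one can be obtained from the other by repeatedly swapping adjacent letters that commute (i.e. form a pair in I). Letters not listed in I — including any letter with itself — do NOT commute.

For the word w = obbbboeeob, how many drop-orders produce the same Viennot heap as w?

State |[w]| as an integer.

#0=o has no predecessor
#1=b has no predecessor
#2=b depends on [1:b]
#3=b depends on [2:b]
#4=b depends on [3:b]
#5=o depends on [0:o]
#6=e depends on [4:b, 5:o]
#7=e depends on [6:e]
#8=o depends on [7:e]
#9=b depends on [7:e]
sources: [0:o, 1:b]
N(rest) = Σ N(rest − s) over sources s of rest; N(one piece) = 1:
  size 1 → [8]=1  [9]=1
  size 2 → [8,9]=2
  size 3 → [7,8,9]=2
  size 4 → [6,7,8,9]=2
  size 5 → [4,6,7,8,9]=2  [5,6,7,8,9]=2
  size 6 → [0,5,6,7,8,9]=2  [3,4,6,7,8,9]=2  [4,5,6,7,8,9]=4
  size 7 → [0,4,5,6,7,8,9]=6  [2,3,4,6,7,8,9]=2  [3,4,5,6,7,8,9]=6
  size 8 → [0,3,4,5,6,7,8,9]=12  [1,2,3,4,6,7,8,9]=2  [2,3,4,5,6,7,8,9]=8
  first=0(o) contributes 10
  first=1(b) contributes 20
|[w]| = 30

30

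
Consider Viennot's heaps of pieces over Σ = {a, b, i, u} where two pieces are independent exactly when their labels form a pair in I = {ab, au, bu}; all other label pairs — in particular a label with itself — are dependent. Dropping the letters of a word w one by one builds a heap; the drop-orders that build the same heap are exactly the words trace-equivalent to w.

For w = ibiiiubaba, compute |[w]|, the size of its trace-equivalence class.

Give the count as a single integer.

30

#0=i has no predecessor
#1=b depends on [0:i]
#2=i depends on [1:b]
#3=i depends on [2:i]
#4=i depends on [3:i]
#5=u depends on [4:i]
#6=b depends on [4:i]
#7=a depends on [4:i]
#8=b depends on [6:b]
#9=a depends on [7:a]
sources: [0:i]
N(rest) = Σ N(rest − s) over sources s of rest; N(one piece) = 1:
  size 1 → [5]=1  [8]=1  [9]=1
  size 2 → [5,8]=2  [5,9]=2  [6,8]=1  [7,9]=1  [8,9]=2
  size 3 → [5,6,8]=3  [5,7,9]=3  [5,8,9]=6  [6,8,9]=3  [7,8,9]=3
  size 4 → [5,6,8,9]=12  [5,7,8,9]=12  [6,7,8,9]=6
  size 5 → [5,6,7,8,9]=30
  size 6 → [4,5,6,7,8,9]=30
  size 7 → [3,4,5,6,7,8,9]=30
  size 8 → [2,3,4,5,6,7,8,9]=30
  first=0(i) contributes 30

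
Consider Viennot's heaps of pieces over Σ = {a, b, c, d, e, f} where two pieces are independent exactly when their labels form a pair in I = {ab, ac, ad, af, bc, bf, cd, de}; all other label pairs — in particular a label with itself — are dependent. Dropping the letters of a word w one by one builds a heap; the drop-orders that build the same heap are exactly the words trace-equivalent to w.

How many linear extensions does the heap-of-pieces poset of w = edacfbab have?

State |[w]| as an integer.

279

drop 0:e onto floor
drop 1:d onto floor
drop 2:a onto {0:e}
drop 3:c onto {0:e}
drop 4:f onto {1:d, 3:c}
drop 5:b onto {0:e, 1:d}
drop 6:a onto {2:a}
drop 7:b onto {5:b}
ground layer = {0:e, 1:d}
drop-orders for the pieces not yet dropped (sum over which currently-grounded one goes next):
  1 to go: {4} 1  {6} 1  {7} 1
  2 to go: {2,6} 1  {3,4} 1  {4,6} 2  {4,7} 2  {5,7} 1  {6,7} 2
  3 to go: {2,4,6} 3  {2,6,7} 3  {3,4,6} 3  {3,4,7} 3  {4,5,7} 3  {4,6,7} 6  {5,6,7} 3
  4 to go: {1,4,5,7} 3  {2,3,4,6} 6  {2,4,6,7} 12  {2,5,6,7} 6  {3,4,5,7} 6  {3,4,6,7} 12  {4,5,6,7} 12
  5 to go: {1,3,4,5,7} 9  {1,4,5,6,7} 15  {2,3,4,6,7} 30  {2,4,5,6,7} 30  {3,4,5,6,7} 30
  6 to go: {1,2,4,5,6,7} 45  {1,3,4,5,6,7} 54  {2,3,4,5,6,7} 90
  if 0:e drops first: 189 orders
  if 1:d drops first: 90 orders
heap linearizations: 279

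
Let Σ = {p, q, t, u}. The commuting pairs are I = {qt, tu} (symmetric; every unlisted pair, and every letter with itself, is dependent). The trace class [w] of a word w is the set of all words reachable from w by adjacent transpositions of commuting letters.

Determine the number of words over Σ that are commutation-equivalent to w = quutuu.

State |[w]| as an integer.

6

piece 0:q — minimal
piece 1:u rests on {0:q}
piece 2:u rests on {1:u}
piece 3:t — minimal
piece 4:u rests on {2:u}
piece 5:u rests on {4:u}
minimal pieces: {0:q, 3:t}
ways to finish when only these pieces remain (= sum over removing one remaining piece with nothing left below it):
  1 left: {3}→1  {5}→1
  2 left: {3,5}→2  {4,5}→1
  3 left: {2,4,5}→1  {3,4,5}→3
  4 left: {1,2,4,5}→1  {2,3,4,5}→4
  placing 0:q first → 5 extensions
  placing 3:t first → 1 extensions
total linear extensions = 6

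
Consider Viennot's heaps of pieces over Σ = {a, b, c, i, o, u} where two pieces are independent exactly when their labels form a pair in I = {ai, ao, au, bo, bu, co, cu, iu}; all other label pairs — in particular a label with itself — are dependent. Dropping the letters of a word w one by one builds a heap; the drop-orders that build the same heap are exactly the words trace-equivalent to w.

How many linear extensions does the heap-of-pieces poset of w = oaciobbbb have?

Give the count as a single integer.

15

#0=o has no predecessor
#1=a has no predecessor
#2=c depends on [1:a]
#3=i depends on [0:o, 2:c]
#4=o depends on [3:i]
#5=b depends on [3:i]
#6=b depends on [5:b]
#7=b depends on [6:b]
#8=b depends on [7:b]
sources: [0:o, 1:a]
N(rest) = Σ N(rest − s) over sources s of rest; N(one piece) = 1:
  size 1 → [4]=1  [8]=1
  size 2 → [4,8]=2  [7,8]=1
  size 3 → [4,7,8]=3  [6,7,8]=1
  size 4 → [4,6,7,8]=4  [5,6,7,8]=1
  size 5 → [4,5,6,7,8]=5
  size 6 → [3,4,5,6,7,8]=5
  size 7 → [0,3,4,5,6,7,8]=5  [2,3,4,5,6,7,8]=5
  first=0(o) contributes 5
  first=1(a) contributes 10
|[w]| = 15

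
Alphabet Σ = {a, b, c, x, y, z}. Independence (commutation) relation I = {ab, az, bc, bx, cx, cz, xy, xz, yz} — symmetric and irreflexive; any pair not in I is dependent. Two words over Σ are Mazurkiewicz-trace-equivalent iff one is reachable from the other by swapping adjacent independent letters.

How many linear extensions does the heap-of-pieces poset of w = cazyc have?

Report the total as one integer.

drop 0:c onto floor
drop 1:a onto {0:c}
drop 2:z onto floor
drop 3:y onto {1:a}
drop 4:c onto {3:y}
ground layer = {0:c, 2:z}
drop-orders for the pieces not yet dropped (sum over which currently-grounded one goes next):
  1 to go: {2} 1  {4} 1
  2 to go: {2,4} 2  {3,4} 1
  3 to go: {1,3,4} 1  {2,3,4} 3
  if 0:c drops first: 4 orders
  if 2:z drops first: 1 orders
heap linearizations: 5

5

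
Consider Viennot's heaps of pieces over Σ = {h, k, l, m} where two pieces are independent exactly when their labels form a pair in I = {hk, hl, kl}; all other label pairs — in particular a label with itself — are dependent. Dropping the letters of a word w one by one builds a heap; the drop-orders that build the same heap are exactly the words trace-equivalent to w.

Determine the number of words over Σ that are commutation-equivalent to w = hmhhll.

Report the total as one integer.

6

piece 0:h — minimal
piece 1:m rests on {0:h}
piece 2:h rests on {1:m}
piece 3:h rests on {2:h}
piece 4:l rests on {1:m}
piece 5:l rests on {4:l}
minimal pieces: {0:h}
ways to finish when only these pieces remain (= sum over removing one remaining piece with nothing left below it):
  1 left: {3}→1  {5}→1
  2 left: {2,3}→1  {3,5}→2  {4,5}→1
  3 left: {2,3,5}→3  {3,4,5}→3
  4 left: {2,3,4,5}→6
  placing 0:h first → 6 extensions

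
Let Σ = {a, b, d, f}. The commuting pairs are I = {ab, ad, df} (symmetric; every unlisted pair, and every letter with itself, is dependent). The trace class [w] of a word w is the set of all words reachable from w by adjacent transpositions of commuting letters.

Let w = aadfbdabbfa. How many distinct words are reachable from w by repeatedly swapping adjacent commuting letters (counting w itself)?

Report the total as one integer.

0(a) covers ∅
1(a) covers 0:a
2(d) covers ∅
3(f) covers 1:a
4(b) covers 2:d, 3:f
5(d) covers 4:b
6(a) covers 3:f
7(b) covers 5:d
8(b) covers 7:b
9(f) covers 6:a, 8:b
10(a) covers 9:f
floor of heap: 0:a, 2:d
completions by unplaced set U, small U first (add the entries for U minus each lowest piece of U):
  |U|=1: {10}:1
  |U|=2: {9,10}:1
  |U|=3: {6,9,10}:1  {8,9,10}:1
  |U|=4: {6,8,9,10}:2  {7,8,9,10}:1
  |U|=5: {5,7,8,9,10}:1  {6,7,8,9,10}:3
  |U|=6: {4,5,7,8,9,10}:1  {5,6,7,8,9,10}:4
  |U|=7: {2,4,5,7,8,9,10}:1  {4,5,6,7,8,9,10}:5
  |U|=8: {2,4,5,6,7,8,9,10}:6  {3,4,5,6,7,8,9,10}:5
  |U|=9: {1,3,4,5,6,7,8,9,10}:5  {2,3,4,5,6,7,8,9,10}:11
  start at 0(a): 16
  start at 2(d): 5
sum over floor = 21

21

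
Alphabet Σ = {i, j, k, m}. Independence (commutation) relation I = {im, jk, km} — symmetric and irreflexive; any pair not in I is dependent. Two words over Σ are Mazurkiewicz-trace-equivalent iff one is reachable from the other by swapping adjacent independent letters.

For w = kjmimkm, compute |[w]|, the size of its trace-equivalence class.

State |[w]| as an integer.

30

0(k) covers ∅
1(j) covers ∅
2(m) covers 1:j
3(i) covers 0:k, 1:j
4(m) covers 2:m
5(k) covers 3:i
6(m) covers 4:m
floor of heap: 0:k, 1:j
completions by unplaced set U, small U first (add the entries for U minus each lowest piece of U):
  |U|=1: {5}:1  {6}:1
  |U|=2: {3,5}:1  {4,6}:1  {5,6}:2
  |U|=3: {0,3,5}:1  {2,4,6}:1  {3,5,6}:3  {4,5,6}:3
  |U|=4: {0,3,5,6}:4  {2,4,5,6}:4  {3,4,5,6}:6
  |U|=5: {0,3,4,5,6}:10  {2,3,4,5,6}:10
  start at 0(k): 10
  start at 1(j): 20
sum over floor = 30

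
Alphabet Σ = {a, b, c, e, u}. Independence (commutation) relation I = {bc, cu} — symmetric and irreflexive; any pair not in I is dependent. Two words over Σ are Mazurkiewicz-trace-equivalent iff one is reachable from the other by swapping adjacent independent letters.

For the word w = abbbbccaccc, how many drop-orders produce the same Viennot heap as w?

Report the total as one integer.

drop 0:a onto floor
drop 1:b onto {0:a}
drop 2:b onto {1:b}
drop 3:b onto {2:b}
drop 4:b onto {3:b}
drop 5:c onto {0:a}
drop 6:c onto {5:c}
drop 7:a onto {4:b, 6:c}
drop 8:c onto {7:a}
drop 9:c onto {8:c}
drop 10:c onto {9:c}
ground layer = {0:a}
drop-orders for the pieces not yet dropped (sum over which currently-grounded one goes next):
  1 to go: {10} 1
  2 to go: {9,10} 1
  3 to go: {8,9,10} 1
  4 to go: {7,8,9,10} 1
  5 to go: {4,7,8,9,10} 1  {6,7,8,9,10} 1
  6 to go: {3,4,7,8,9,10} 1  {4,6,7,8,9,10} 2  {5,6,7,8,9,10} 1
  7 to go: {2,3,4,7,8,9,10} 1  {3,4,6,7,8,9,10} 3  {4,5,6,7,8,9,10} 3
  8 to go: {1,2,3,4,7,8,9,10} 1  {2,3,4,6,7,8,9,10} 4  {3,4,5,6,7,8,9,10} 6
  9 to go: {1,2,3,4,6,7,8,9,10} 5  {2,3,4,5,6,7,8,9,10} 10
  if 0:a drops first: 15 orders

15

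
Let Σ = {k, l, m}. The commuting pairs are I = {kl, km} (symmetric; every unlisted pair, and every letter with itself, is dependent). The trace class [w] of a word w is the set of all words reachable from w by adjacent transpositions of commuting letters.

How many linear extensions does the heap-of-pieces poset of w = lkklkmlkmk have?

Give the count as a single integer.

252

drop 0:l onto floor
drop 1:k onto floor
drop 2:k onto {1:k}
drop 3:l onto {0:l}
drop 4:k onto {2:k}
drop 5:m onto {3:l}
drop 6:l onto {5:m}
drop 7:k onto {4:k}
drop 8:m onto {6:l}
drop 9:k onto {7:k}
ground layer = {0:l, 1:k}
drop-orders for the pieces not yet dropped (sum over which currently-grounded one goes next):
  1 to go: {8} 1  {9} 1
  2 to go: {6,8} 1  {7,9} 1  {8,9} 2
  3 to go: {4,7,9} 1  {5,6,8} 1  {6,8,9} 3  {7,8,9} 3
  4 to go: {2,4,7,9} 1  {3,5,6,8} 1  {4,7,8,9} 4  {5,6,8,9} 4  {6,7,8,9} 6
  5 to go: {0,3,5,6,8} 1  {1,2,4,7,9} 1  {2,4,7,8,9} 5  {3,5,6,8,9} 5  {4,6,7,8,9} 10  {5,6,7,8,9} 10
  6 to go: {0,3,5,6,8,9} 6  {1,2,4,7,8,9} 6  {2,4,6,7,8,9} 15  {3,5,6,7,8,9} 15  {4,5,6,7,8,9} 20
  7 to go: {0,3,5,6,7,8,9} 21  {1,2,4,6,7,8,9} 21  {2,4,5,6,7,8,9} 35  {3,4,5,6,7,8,9} 35
  8 to go: {0,3,4,5,6,7,8,9} 56  {1,2,4,5,6,7,8,9} 56  {2,3,4,5,6,7,8,9} 70
  if 0:l drops first: 126 orders
  if 1:k drops first: 126 orders
heap linearizations: 252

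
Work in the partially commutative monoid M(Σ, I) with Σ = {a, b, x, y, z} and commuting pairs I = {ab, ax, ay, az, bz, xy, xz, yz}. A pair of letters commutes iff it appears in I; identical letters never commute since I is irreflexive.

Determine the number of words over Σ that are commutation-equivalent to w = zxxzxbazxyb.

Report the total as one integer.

#0=z has no predecessor
#1=x has no predecessor
#2=x depends on [1:x]
#3=z depends on [0:z]
#4=x depends on [2:x]
#5=b depends on [4:x]
#6=a has no predecessor
#7=z depends on [3:z]
#8=x depends on [5:b]
#9=y depends on [5:b]
#10=b depends on [8:x, 9:y]
sources: [0:z, 1:x, 6:a]
N(rest) = Σ N(rest − s) over sources s of rest; N(one piece) = 1:
  size 1 → [6]=1  [7]=1  [10]=1
  size 2 → [3,7]=1  [6,7]=2  [6,10]=2  [7,10]=2  [8,10]=1  [9,10]=1
  size 3 → [0,3,7]=1  [3,6,7]=3  [3,7,10]=3  [6,7,10]=6  [6,8,10]=3  [6,9,10]=3  [7,8,10]=3  [7,9,10]=3  [8,9,10]=2
  size 4 → [0,3,6,7]=4  [0,3,7,10]=4  [3,6,7,10]=12  [3,7,8,10]=6  [3,7,9,10]=6  [5,8,9,10]=2  [6,7,8,10]=12  [6,7,9,10]=12  [6,8,9,10]=8  [7,8,9,10]=8
  size 5 → [0,3,6,7,10]=20  [0,3,7,8,10]=10  [0,3,7,9,10]=10  [3,6,7,8,10]=30  [3,6,7,9,10]=30  [3,7,8,9,10]=20  [4,5,8,9,10]=2  [5,6,8,9,10]=10  [5,7,8,9,10]=10  [6,7,8,9,10]=40
  size 6 → [0,3,6,7,8,10]=60  [0,3,6,7,9,10]=60  [0,3,7,8,9,10]=40  [2,4,5,8,9,10]=2  [3,5,7,8,9,10]=30  [3,6,7,8,9,10]=120  [4,5,6,8,9,10]=12  [4,5,7,8,9,10]=12  [5,6,7,8,9,10]=60
  size 7 → [0,3,5,7,8,9,10]=70  [0,3,6,7,8,9,10]=280  [1,2,4,5,8,9,10]=2  [2,4,5,6,8,9,10]=14  [2,4,5,7,8,9,10]=14  [3,4,5,7,8,9,10]=42  [3,5,6,7,8,9,10]=210  [4,5,6,7,8,9,10]=84
  size 8 → [0,3,4,5,7,8,9,10]=112  [0,3,5,6,7,8,9,10]=560  [1,2,4,5,6,8,9,10]=16  [1,2,4,5,7,8,9,10]=16  [2,3,4,5,7,8,9,10]=56  [2,4,5,6,7,8,9,10]=112  [3,4,5,6,7,8,9,10]=336
  size 9 → [0,2,3,4,5,7,8,9,10]=168  [0,3,4,5,6,7,8,9,10]=1008  [1,2,3,4,5,7,8,9,10]=72  [1,2,4,5,6,7,8,9,10]=144  [2,3,4,5,6,7,8,9,10]=504
  first=0(z) contributes 720
  first=1(x) contributes 1680
  first=6(a) contributes 240
|[w]| = 2640

2640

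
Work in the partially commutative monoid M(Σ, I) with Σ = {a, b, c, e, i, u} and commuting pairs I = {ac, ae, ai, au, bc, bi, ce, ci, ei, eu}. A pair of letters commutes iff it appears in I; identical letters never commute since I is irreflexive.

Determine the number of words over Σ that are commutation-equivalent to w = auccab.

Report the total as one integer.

0(a) covers ∅
1(u) covers ∅
2(c) covers 1:u
3(c) covers 2:c
4(a) covers 0:a
5(b) covers 1:u, 4:a
floor of heap: 0:a, 1:u
completions by unplaced set U, small U first (add the entries for U minus each lowest piece of U):
  |U|=1: {3}:1  {5}:1
  |U|=2: {2,3}:1  {3,5}:2  {4,5}:1
  |U|=3: {0,4,5}:1  {2,3,5}:3  {3,4,5}:3
  |U|=4: {0,3,4,5}:4  {1,2,3,5}:3  {2,3,4,5}:6
  start at 0(a): 9
  start at 1(u): 10
sum over floor = 19

19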